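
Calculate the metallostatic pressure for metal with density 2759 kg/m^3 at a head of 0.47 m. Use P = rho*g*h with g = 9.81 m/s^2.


Formula: P = rho * g * h
rho * g = 2759 * 9.81 = 27065.79 N/m^3
P = 27065.79 * 0.47 = 12720.9213 Pa

12720.9213 Pa


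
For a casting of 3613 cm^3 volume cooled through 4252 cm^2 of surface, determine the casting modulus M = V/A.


Formula: Casting Modulus M = V / A
M = 3613 cm^3 / 4252 cm^2 = 0.8497 cm


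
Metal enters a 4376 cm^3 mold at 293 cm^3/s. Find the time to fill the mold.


Formula: t_fill = V_mold / Q_flow
t = 4376 cm^3 / 293 cm^3/s = 14.9352 s


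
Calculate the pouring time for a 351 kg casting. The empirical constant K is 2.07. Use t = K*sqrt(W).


Formula: t = K * sqrt(W)
sqrt(W) = sqrt(351) = 18.73499
t = 2.07 * 18.73499 = 38.7814 s

Final answer: 38.7814 s


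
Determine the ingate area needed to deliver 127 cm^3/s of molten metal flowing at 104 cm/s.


Formula: A_ingate = Q / v  (continuity equation)
A = 127 cm^3/s / 104 cm/s = 1.2212 cm^2

Answer: 1.2212 cm^2


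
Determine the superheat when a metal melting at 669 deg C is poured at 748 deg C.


Formula: Superheat = T_pour - T_melt
Superheat = 748 - 669 = 79 deg C

Answer: 79 deg C


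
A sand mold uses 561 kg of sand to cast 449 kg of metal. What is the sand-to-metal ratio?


Formula: Sand-to-Metal Ratio = W_sand / W_metal
Ratio = 561 kg / 449 kg = 1.2494

Final answer: 1.2494


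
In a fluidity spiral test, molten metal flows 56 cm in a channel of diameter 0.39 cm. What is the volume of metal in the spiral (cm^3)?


Formula: V = pi * (d/2)^2 * L  (cylinder volume)
Radius = 0.39/2 = 0.195 cm
V = pi * 0.195^2 * 56 = 6.6897 cm^3

6.6897 cm^3


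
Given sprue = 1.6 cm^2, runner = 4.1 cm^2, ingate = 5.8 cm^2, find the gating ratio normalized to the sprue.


Sprue:Runner:Ingate = 1 : 4.1/1.6 : 5.8/1.6 = 1:2.56:3.63


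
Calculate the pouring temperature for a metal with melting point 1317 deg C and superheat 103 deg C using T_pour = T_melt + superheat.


Formula: T_pour = T_melt + Superheat
T_pour = 1317 + 103 = 1420 deg C


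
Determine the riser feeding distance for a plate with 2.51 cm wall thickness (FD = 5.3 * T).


Formula: FD = 5.3 * T  (riser feeding-distance rule)
FD = 5.3 * 2.51 cm = 13.3030 cm


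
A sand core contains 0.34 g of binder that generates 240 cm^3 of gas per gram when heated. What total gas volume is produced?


Formula: V_gas = W_binder * gas_evolution_rate
V = 0.34 g * 240 cm^3/g = 81.6000 cm^3

81.6000 cm^3


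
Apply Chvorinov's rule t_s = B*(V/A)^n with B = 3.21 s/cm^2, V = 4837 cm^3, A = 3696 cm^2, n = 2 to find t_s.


Formula: t_s = B * (V/A)^n  (Chvorinov's rule, n=2)
Modulus M = V/A = 4837/3696 = 1.308712 cm
M^2 = 1.308712^2 = 1.712727 cm^2
t_s = 3.21 * 1.712727 = 5.4979 s

Answer: 5.4979 s


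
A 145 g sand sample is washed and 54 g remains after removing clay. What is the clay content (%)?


Formula: Clay% = (W_total - W_washed) / W_total * 100
Clay mass = 145 - 54 = 91 g
Clay% = 91 / 145 * 100 = 62.7586%


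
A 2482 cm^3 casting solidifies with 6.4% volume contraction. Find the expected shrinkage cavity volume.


Formula: V_shrink = V_casting * shrinkage_pct / 100
V_shrink = 2482 cm^3 * 6.4 / 100 = 158.8480 cm^3


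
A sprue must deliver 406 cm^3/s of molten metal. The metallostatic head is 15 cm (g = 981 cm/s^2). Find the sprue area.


Formula: v = sqrt(2*g*h), A = Q/v
Velocity: v = sqrt(2 * 981 * 15) = sqrt(29430) = 171.5517 cm/s
Sprue area: A = Q / v = 406 / 171.5517 = 2.3666 cm^2


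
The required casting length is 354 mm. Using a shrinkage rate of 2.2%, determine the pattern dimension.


Formula: L_pattern = L_casting * (1 + shrinkage_rate/100)
Shrinkage factor = 1 + 2.2/100 = 1.022
L_pattern = 354 mm * 1.022 = 361.7880 mm


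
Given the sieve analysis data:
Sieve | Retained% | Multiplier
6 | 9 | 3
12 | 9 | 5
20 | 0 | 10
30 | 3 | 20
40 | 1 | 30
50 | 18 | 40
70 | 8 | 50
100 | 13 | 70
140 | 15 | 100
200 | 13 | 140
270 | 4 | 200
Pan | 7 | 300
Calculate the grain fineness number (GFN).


Formula: GFN = sum(pct * multiplier) / sum(pct)
sum(pct * multiplier) = 8412
sum(pct) = 100
GFN = 8412 / 100 = 84.12


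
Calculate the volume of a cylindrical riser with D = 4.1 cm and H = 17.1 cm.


Formula: V = pi * (D/2)^2 * H  (cylinder volume)
Radius = D/2 = 4.1/2 = 2.05 cm
V = pi * 2.05^2 * 17.1 = 225.7635 cm^3

225.7635 cm^3


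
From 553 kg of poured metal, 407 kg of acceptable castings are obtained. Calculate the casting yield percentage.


Formula: Casting Yield = (W_good / W_total) * 100
Yield = (407 kg / 553 kg) * 100 = 73.5986%

Answer: 73.5986%


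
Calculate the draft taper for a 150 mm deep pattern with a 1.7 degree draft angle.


Formula: taper = depth * tan(draft_angle)
tan(1.7 deg) = 0.0296793
taper = 150 mm * 0.0296793 = 4.4519 mm

Answer: 4.4519 mm


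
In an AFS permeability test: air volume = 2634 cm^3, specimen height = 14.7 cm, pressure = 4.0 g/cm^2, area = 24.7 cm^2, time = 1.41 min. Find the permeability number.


Formula: Permeability Number P = (V * H) / (p * A * t)
Numerator: V * H = 2634 * 14.7 = 38719.8
Denominator: p * A * t = 4.0 * 24.7 * 1.41 = 139.308
P = 38719.8 / 139.308 = 277.9438


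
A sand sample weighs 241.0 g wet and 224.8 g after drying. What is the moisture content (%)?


Formula: MC = (W_wet - W_dry) / W_wet * 100
Water mass = 241.0 - 224.8 = 16.2 g
MC = 16.2 / 241.0 * 100 = 6.7220%

Answer: 6.7220%


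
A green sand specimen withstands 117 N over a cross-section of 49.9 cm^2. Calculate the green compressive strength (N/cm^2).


Formula: Compressive Strength = Force / Area
Strength = 117 N / 49.9 cm^2 = 2.3447 N/cm^2

2.3447 N/cm^2


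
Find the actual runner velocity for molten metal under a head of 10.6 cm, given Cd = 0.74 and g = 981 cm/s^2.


Formula: v = Cd * sqrt(2 * g * h)  (Torricelli with discharge coefficient)
2*g*h = 2 * 981 * 10.6 = 20797.2 cm^2/s^2
sqrt(20797.2) = 144.21234 cm/s
v = 0.74 * 144.21234 = 106.7171 cm/s


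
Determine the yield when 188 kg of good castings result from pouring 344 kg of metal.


Formula: Casting Yield = (W_good / W_total) * 100
Yield = (188 kg / 344 kg) * 100 = 54.6512%

Final answer: 54.6512%


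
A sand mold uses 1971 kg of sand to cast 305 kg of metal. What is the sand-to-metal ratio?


Formula: Sand-to-Metal Ratio = W_sand / W_metal
Ratio = 1971 kg / 305 kg = 6.4623

6.4623


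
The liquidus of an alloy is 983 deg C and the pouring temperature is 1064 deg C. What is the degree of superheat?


Formula: Superheat = T_pour - T_melt
Superheat = 1064 - 983 = 81 deg C

Final answer: 81 deg C


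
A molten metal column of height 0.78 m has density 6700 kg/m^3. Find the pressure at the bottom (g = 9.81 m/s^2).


Formula: P = rho * g * h
rho * g = 6700 * 9.81 = 65727.0 N/m^3
P = 65727.0 * 0.78 = 51267.0600 Pa


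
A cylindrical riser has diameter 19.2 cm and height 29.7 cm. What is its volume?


Formula: V = pi * (D/2)^2 * H  (cylinder volume)
Radius = D/2 = 19.2/2 = 9.6 cm
V = pi * 9.6^2 * 29.7 = 8599.0166 cm^3

Final answer: 8599.0166 cm^3


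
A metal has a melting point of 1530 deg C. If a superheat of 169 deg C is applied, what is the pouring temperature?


Formula: T_pour = T_melt + Superheat
T_pour = 1530 + 169 = 1699 deg C

Final answer: 1699 deg C


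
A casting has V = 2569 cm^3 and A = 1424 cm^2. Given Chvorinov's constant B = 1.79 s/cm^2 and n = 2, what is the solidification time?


Formula: t_s = B * (V/A)^n  (Chvorinov's rule, n=2)
Modulus M = V/A = 2569/1424 = 1.804073 cm
M^2 = 1.804073^2 = 3.254679 cm^2
t_s = 1.79 * 3.254679 = 5.8259 s

Answer: 5.8259 s


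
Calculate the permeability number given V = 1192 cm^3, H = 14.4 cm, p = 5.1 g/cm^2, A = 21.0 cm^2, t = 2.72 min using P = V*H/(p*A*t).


Formula: Permeability Number P = (V * H) / (p * A * t)
Numerator: V * H = 1192 * 14.4 = 17164.8
Denominator: p * A * t = 5.1 * 21.0 * 2.72 = 291.312
P = 17164.8 / 291.312 = 58.9224

Answer: 58.9224


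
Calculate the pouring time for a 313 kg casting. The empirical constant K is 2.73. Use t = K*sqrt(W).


Formula: t = K * sqrt(W)
sqrt(W) = sqrt(313) = 17.69181
t = 2.73 * 17.69181 = 48.2986 s


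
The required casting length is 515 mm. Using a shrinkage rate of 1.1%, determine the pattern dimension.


Formula: L_pattern = L_casting * (1 + shrinkage_rate/100)
Shrinkage factor = 1 + 1.1/100 = 1.011
L_pattern = 515 mm * 1.011 = 520.6650 mm

Answer: 520.6650 mm


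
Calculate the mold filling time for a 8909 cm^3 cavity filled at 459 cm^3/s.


Formula: t_fill = V_mold / Q_flow
t = 8909 cm^3 / 459 cm^3/s = 19.4096 s

Final answer: 19.4096 s


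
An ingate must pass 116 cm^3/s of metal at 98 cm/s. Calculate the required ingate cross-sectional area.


Formula: A_ingate = Q / v  (continuity equation)
A = 116 cm^3/s / 98 cm/s = 1.1837 cm^2

1.1837 cm^2


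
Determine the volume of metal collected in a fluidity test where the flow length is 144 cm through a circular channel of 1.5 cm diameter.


Formula: V = pi * (d/2)^2 * L  (cylinder volume)
Radius = 1.5/2 = 0.75 cm
V = pi * 0.75^2 * 144 = 254.4690 cm^3

Final answer: 254.4690 cm^3


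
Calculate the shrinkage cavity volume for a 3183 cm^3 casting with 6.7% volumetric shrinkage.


Formula: V_shrink = V_casting * shrinkage_pct / 100
V_shrink = 3183 cm^3 * 6.7 / 100 = 213.2610 cm^3

Final answer: 213.2610 cm^3


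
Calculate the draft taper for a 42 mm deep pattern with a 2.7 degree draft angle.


Formula: taper = depth * tan(draft_angle)
tan(2.7 deg) = 0.0471588
taper = 42 mm * 0.0471588 = 1.9807 mm


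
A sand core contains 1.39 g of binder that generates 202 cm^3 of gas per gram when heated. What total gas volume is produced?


Formula: V_gas = W_binder * gas_evolution_rate
V = 1.39 g * 202 cm^3/g = 280.7800 cm^3

Answer: 280.7800 cm^3


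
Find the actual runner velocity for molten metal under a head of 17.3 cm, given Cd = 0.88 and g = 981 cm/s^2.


Formula: v = Cd * sqrt(2 * g * h)  (Torricelli with discharge coefficient)
2*g*h = 2 * 981 * 17.3 = 33942.6 cm^2/s^2
sqrt(33942.6) = 184.23518 cm/s
v = 0.88 * 184.23518 = 162.1270 cm/s


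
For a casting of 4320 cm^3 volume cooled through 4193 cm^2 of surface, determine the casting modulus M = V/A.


Formula: Casting Modulus M = V / A
M = 4320 cm^3 / 4193 cm^2 = 1.0303 cm

1.0303 cm


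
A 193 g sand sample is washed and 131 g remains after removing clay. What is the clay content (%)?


Formula: Clay% = (W_total - W_washed) / W_total * 100
Clay mass = 193 - 131 = 62 g
Clay% = 62 / 193 * 100 = 32.1244%

Final answer: 32.1244%


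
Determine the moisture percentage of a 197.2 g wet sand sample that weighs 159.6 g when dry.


Formula: MC = (W_wet - W_dry) / W_wet * 100
Water mass = 197.2 - 159.6 = 37.6 g
MC = 37.6 / 197.2 * 100 = 19.0669%

Answer: 19.0669%


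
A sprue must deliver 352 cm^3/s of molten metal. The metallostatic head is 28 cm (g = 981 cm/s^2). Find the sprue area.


Formula: v = sqrt(2*g*h), A = Q/v
Velocity: v = sqrt(2 * 981 * 28) = sqrt(54936) = 234.3843 cm/s
Sprue area: A = Q / v = 352 / 234.3843 = 1.5018 cm^2

Final answer: 1.5018 cm^2


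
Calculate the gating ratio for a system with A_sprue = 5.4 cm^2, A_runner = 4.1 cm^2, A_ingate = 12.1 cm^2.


Sprue:Runner:Ingate = 1 : 4.1/5.4 : 12.1/5.4 = 1:0.76:2.24

1:0.76:2.24


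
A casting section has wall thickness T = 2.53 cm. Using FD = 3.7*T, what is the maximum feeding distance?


Formula: FD = 3.7 * T  (riser feeding-distance rule)
FD = 3.7 * 2.53 cm = 9.3610 cm

Answer: 9.3610 cm


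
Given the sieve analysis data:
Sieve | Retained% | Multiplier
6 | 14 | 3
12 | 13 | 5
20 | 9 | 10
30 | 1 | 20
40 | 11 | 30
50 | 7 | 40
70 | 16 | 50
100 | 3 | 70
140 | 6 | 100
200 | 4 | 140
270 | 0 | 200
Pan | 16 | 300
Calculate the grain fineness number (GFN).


Formula: GFN = sum(pct * multiplier) / sum(pct)
sum(pct * multiplier) = 7797
sum(pct) = 100
GFN = 7797 / 100 = 77.97

Answer: 77.97


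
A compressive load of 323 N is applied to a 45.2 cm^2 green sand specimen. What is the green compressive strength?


Formula: Compressive Strength = Force / Area
Strength = 323 N / 45.2 cm^2 = 7.1460 N/cm^2

7.1460 N/cm^2


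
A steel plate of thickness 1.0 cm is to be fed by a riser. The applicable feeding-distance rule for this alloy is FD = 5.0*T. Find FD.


Formula: FD = 5.0 * T  (riser feeding-distance rule)
FD = 5.0 * 1.0 cm = 5.0000 cm

5.0000 cm


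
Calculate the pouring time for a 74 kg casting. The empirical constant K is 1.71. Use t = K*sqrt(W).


Formula: t = K * sqrt(W)
sqrt(W) = sqrt(74) = 8.60233
t = 1.71 * 8.60233 = 14.7100 s


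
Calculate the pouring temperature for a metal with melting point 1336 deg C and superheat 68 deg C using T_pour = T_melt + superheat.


Formula: T_pour = T_melt + Superheat
T_pour = 1336 + 68 = 1404 deg C

Answer: 1404 deg C


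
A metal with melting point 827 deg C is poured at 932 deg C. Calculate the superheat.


Formula: Superheat = T_pour - T_melt
Superheat = 932 - 827 = 105 deg C


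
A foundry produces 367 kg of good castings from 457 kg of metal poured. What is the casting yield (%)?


Formula: Casting Yield = (W_good / W_total) * 100
Yield = (367 kg / 457 kg) * 100 = 80.3063%


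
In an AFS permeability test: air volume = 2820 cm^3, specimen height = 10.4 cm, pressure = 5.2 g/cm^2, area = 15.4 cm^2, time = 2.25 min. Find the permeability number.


Formula: Permeability Number P = (V * H) / (p * A * t)
Numerator: V * H = 2820 * 10.4 = 29328.0
Denominator: p * A * t = 5.2 * 15.4 * 2.25 = 180.18
P = 29328.0 / 180.18 = 162.7706


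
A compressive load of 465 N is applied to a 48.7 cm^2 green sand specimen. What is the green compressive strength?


Formula: Compressive Strength = Force / Area
Strength = 465 N / 48.7 cm^2 = 9.5483 N/cm^2

Final answer: 9.5483 N/cm^2


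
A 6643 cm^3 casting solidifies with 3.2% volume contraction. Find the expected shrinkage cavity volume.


Formula: V_shrink = V_casting * shrinkage_pct / 100
V_shrink = 6643 cm^3 * 3.2 / 100 = 212.5760 cm^3


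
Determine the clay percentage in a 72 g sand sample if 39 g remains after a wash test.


Formula: Clay% = (W_total - W_washed) / W_total * 100
Clay mass = 72 - 39 = 33 g
Clay% = 33 / 72 * 100 = 45.8333%

Final answer: 45.8333%


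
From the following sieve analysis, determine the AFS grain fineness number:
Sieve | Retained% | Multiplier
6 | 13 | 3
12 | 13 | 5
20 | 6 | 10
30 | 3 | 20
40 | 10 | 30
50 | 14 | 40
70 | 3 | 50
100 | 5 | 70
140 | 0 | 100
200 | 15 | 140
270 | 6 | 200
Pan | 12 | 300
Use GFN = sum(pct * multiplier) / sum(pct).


Formula: GFN = sum(pct * multiplier) / sum(pct)
sum(pct * multiplier) = 8484
sum(pct) = 100
GFN = 8484 / 100 = 84.84


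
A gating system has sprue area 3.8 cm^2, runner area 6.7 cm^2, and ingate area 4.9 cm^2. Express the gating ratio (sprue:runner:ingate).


Sprue:Runner:Ingate = 1 : 6.7/3.8 : 4.9/3.8 = 1:1.76:1.29

1:1.76:1.29


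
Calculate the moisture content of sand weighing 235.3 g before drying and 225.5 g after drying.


Formula: MC = (W_wet - W_dry) / W_wet * 100
Water mass = 235.3 - 225.5 = 9.8 g
MC = 9.8 / 235.3 * 100 = 4.1649%

Final answer: 4.1649%


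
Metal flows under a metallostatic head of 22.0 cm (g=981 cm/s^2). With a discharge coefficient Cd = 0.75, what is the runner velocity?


Formula: v = Cd * sqrt(2 * g * h)  (Torricelli with discharge coefficient)
2*g*h = 2 * 981 * 22.0 = 43164.0 cm^2/s^2
sqrt(43164.0) = 207.75948 cm/s
v = 0.75 * 207.75948 = 155.8196 cm/s

Final answer: 155.8196 cm/s


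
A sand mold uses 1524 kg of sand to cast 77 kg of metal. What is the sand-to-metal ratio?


Formula: Sand-to-Metal Ratio = W_sand / W_metal
Ratio = 1524 kg / 77 kg = 19.7922

Final answer: 19.7922


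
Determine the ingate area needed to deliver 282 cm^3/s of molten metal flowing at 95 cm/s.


Formula: A_ingate = Q / v  (continuity equation)
A = 282 cm^3/s / 95 cm/s = 2.9684 cm^2

Final answer: 2.9684 cm^2


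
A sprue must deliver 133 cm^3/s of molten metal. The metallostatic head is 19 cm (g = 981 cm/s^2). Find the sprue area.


Formula: v = sqrt(2*g*h), A = Q/v
Velocity: v = sqrt(2 * 981 * 19) = sqrt(37278) = 193.0751 cm/s
Sprue area: A = Q / v = 133 / 193.0751 = 0.6889 cm^2

0.6889 cm^2


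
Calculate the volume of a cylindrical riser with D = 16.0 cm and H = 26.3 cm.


Formula: V = pi * (D/2)^2 * H  (cylinder volume)
Radius = D/2 = 16.0/2 = 8.0 cm
V = pi * 8.0^2 * 26.3 = 5287.9288 cm^3

Answer: 5287.9288 cm^3


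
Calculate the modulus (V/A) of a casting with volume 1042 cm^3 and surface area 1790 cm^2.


Formula: Casting Modulus M = V / A
M = 1042 cm^3 / 1790 cm^2 = 0.5821 cm

Final answer: 0.5821 cm


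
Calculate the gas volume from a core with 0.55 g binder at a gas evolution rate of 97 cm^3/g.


Formula: V_gas = W_binder * gas_evolution_rate
V = 0.55 g * 97 cm^3/g = 53.3500 cm^3

Answer: 53.3500 cm^3


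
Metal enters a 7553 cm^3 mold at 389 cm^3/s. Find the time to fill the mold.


Formula: t_fill = V_mold / Q_flow
t = 7553 cm^3 / 389 cm^3/s = 19.4165 s

Answer: 19.4165 s


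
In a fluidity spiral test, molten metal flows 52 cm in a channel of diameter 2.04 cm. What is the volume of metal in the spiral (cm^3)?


Formula: V = pi * (d/2)^2 * L  (cylinder volume)
Radius = 2.04/2 = 1.02 cm
V = pi * 1.02^2 * 52 = 169.9627 cm^3

Final answer: 169.9627 cm^3


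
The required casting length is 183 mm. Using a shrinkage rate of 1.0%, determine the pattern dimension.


Formula: L_pattern = L_casting * (1 + shrinkage_rate/100)
Shrinkage factor = 1 + 1.0/100 = 1.01
L_pattern = 183 mm * 1.01 = 184.8300 mm

Answer: 184.8300 mm


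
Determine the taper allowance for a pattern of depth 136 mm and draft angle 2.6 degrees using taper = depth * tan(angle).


Formula: taper = depth * tan(draft_angle)
tan(2.6 deg) = 0.0454097
taper = 136 mm * 0.0454097 = 6.1757 mm


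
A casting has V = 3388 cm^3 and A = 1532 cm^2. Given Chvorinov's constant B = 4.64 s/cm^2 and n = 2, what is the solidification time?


Formula: t_s = B * (V/A)^n  (Chvorinov's rule, n=2)
Modulus M = V/A = 3388/1532 = 2.211488 cm
M^2 = 2.211488^2 = 4.890679 cm^2
t_s = 4.64 * 4.890679 = 22.6928 s

Answer: 22.6928 s


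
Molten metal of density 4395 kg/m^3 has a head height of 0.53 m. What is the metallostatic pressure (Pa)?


Formula: P = rho * g * h
rho * g = 4395 * 9.81 = 43114.95 N/m^3
P = 43114.95 * 0.53 = 22850.9235 Pa

22850.9235 Pa


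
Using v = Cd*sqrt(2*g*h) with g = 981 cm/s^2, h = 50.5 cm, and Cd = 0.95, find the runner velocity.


Formula: v = Cd * sqrt(2 * g * h)  (Torricelli with discharge coefficient)
2*g*h = 2 * 981 * 50.5 = 99081.0 cm^2/s^2
sqrt(99081.0) = 314.77135 cm/s
v = 0.95 * 314.77135 = 299.0328 cm/s


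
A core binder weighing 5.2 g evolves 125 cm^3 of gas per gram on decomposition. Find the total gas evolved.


Formula: V_gas = W_binder * gas_evolution_rate
V = 5.2 g * 125 cm^3/g = 650.0000 cm^3

Final answer: 650.0000 cm^3


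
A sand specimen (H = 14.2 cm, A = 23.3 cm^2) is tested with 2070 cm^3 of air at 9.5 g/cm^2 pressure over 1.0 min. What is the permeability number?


Formula: Permeability Number P = (V * H) / (p * A * t)
Numerator: V * H = 2070 * 14.2 = 29394.0
Denominator: p * A * t = 9.5 * 23.3 * 1.0 = 221.35
P = 29394.0 / 221.35 = 132.7942


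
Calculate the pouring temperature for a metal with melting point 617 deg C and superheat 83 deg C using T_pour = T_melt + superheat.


Formula: T_pour = T_melt + Superheat
T_pour = 617 + 83 = 700 deg C

Answer: 700 deg C


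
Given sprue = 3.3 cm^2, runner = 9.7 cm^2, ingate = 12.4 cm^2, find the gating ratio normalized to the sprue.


Sprue:Runner:Ingate = 1 : 9.7/3.3 : 12.4/3.3 = 1:2.94:3.76

Answer: 1:2.94:3.76


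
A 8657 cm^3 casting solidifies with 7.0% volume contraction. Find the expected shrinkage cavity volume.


Formula: V_shrink = V_casting * shrinkage_pct / 100
V_shrink = 8657 cm^3 * 7.0 / 100 = 605.9900 cm^3

Answer: 605.9900 cm^3


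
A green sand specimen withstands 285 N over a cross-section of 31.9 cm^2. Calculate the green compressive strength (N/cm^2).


Formula: Compressive Strength = Force / Area
Strength = 285 N / 31.9 cm^2 = 8.9342 N/cm^2

8.9342 N/cm^2


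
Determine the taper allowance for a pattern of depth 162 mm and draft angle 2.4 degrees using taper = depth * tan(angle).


Formula: taper = depth * tan(draft_angle)
tan(2.4 deg) = 0.0419124
taper = 162 mm * 0.0419124 = 6.7898 mm

Answer: 6.7898 mm


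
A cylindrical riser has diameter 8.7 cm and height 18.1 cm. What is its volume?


Formula: V = pi * (D/2)^2 * H  (cylinder volume)
Radius = D/2 = 8.7/2 = 4.35 cm
V = pi * 4.35^2 * 18.1 = 1075.9868 cm^3

Answer: 1075.9868 cm^3


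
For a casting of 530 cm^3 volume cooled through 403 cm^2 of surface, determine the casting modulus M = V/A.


Formula: Casting Modulus M = V / A
M = 530 cm^3 / 403 cm^2 = 1.3151 cm

Answer: 1.3151 cm


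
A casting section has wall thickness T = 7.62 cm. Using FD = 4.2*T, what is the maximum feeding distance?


Formula: FD = 4.2 * T  (riser feeding-distance rule)
FD = 4.2 * 7.62 cm = 32.0040 cm

32.0040 cm


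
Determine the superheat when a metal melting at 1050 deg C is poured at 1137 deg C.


Formula: Superheat = T_pour - T_melt
Superheat = 1137 - 1050 = 87 deg C


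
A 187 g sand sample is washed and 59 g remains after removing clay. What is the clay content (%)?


Formula: Clay% = (W_total - W_washed) / W_total * 100
Clay mass = 187 - 59 = 128 g
Clay% = 128 / 187 * 100 = 68.4492%


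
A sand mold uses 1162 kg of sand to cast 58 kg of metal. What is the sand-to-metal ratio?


Formula: Sand-to-Metal Ratio = W_sand / W_metal
Ratio = 1162 kg / 58 kg = 20.0345

20.0345


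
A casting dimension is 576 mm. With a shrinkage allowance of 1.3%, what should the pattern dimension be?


Formula: L_pattern = L_casting * (1 + shrinkage_rate/100)
Shrinkage factor = 1 + 1.3/100 = 1.013
L_pattern = 576 mm * 1.013 = 583.4880 mm

Final answer: 583.4880 mm


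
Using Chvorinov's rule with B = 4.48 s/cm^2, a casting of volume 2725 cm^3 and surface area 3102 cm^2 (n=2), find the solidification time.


Formula: t_s = B * (V/A)^n  (Chvorinov's rule, n=2)
Modulus M = V/A = 2725/3102 = 0.878466 cm
M^2 = 0.878466^2 = 0.771703 cm^2
t_s = 4.48 * 0.771703 = 3.4572 s

3.4572 s


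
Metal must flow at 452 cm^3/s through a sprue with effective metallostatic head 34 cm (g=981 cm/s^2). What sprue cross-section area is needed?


Formula: v = sqrt(2*g*h), A = Q/v
Velocity: v = sqrt(2 * 981 * 34) = sqrt(66708) = 258.2789 cm/s
Sprue area: A = Q / v = 452 / 258.2789 = 1.7500 cm^2

Final answer: 1.7500 cm^2


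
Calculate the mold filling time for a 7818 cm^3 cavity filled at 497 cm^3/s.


Formula: t_fill = V_mold / Q_flow
t = 7818 cm^3 / 497 cm^3/s = 15.7304 s


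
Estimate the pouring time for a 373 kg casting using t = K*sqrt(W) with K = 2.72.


Formula: t = K * sqrt(W)
sqrt(W) = sqrt(373) = 19.31321
t = 2.72 * 19.31321 = 52.5319 s

52.5319 s


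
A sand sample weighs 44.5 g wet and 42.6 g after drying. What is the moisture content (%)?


Formula: MC = (W_wet - W_dry) / W_wet * 100
Water mass = 44.5 - 42.6 = 1.9 g
MC = 1.9 / 44.5 * 100 = 4.2697%

Final answer: 4.2697%


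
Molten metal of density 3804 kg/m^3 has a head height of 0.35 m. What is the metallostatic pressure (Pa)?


Formula: P = rho * g * h
rho * g = 3804 * 9.81 = 37317.24 N/m^3
P = 37317.24 * 0.35 = 13061.0340 Pa

13061.0340 Pa


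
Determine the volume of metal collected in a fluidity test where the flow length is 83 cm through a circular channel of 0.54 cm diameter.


Formula: V = pi * (d/2)^2 * L  (cylinder volume)
Radius = 0.54/2 = 0.27 cm
V = pi * 0.27^2 * 83 = 19.0088 cm^3

Answer: 19.0088 cm^3


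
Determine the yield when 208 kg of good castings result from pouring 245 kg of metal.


Formula: Casting Yield = (W_good / W_total) * 100
Yield = (208 kg / 245 kg) * 100 = 84.8980%

Answer: 84.8980%


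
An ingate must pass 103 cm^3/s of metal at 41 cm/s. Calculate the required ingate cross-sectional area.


Formula: A_ingate = Q / v  (continuity equation)
A = 103 cm^3/s / 41 cm/s = 2.5122 cm^2


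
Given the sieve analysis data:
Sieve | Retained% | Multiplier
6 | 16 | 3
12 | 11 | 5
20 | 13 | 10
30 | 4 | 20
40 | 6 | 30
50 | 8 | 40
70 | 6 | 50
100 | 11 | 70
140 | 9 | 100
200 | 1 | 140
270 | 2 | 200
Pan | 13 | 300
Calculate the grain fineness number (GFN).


Formula: GFN = sum(pct * multiplier) / sum(pct)
sum(pct * multiplier) = 7223
sum(pct) = 100
GFN = 7223 / 100 = 72.23

Final answer: 72.23


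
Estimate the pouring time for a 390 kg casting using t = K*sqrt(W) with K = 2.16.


Formula: t = K * sqrt(W)
sqrt(W) = sqrt(390) = 19.74842
t = 2.16 * 19.74842 = 42.6566 s

42.6566 s


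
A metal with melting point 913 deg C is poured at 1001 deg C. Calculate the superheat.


Formula: Superheat = T_pour - T_melt
Superheat = 1001 - 913 = 88 deg C

Final answer: 88 deg C


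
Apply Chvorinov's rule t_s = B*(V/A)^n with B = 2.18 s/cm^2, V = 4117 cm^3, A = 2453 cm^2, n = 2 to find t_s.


Formula: t_s = B * (V/A)^n  (Chvorinov's rule, n=2)
Modulus M = V/A = 4117/2453 = 1.678353 cm
M^2 = 1.678353^2 = 2.816869 cm^2
t_s = 2.18 * 2.816869 = 6.1408 s


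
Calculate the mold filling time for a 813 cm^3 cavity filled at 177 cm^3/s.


Formula: t_fill = V_mold / Q_flow
t = 813 cm^3 / 177 cm^3/s = 4.5932 s

Final answer: 4.5932 s


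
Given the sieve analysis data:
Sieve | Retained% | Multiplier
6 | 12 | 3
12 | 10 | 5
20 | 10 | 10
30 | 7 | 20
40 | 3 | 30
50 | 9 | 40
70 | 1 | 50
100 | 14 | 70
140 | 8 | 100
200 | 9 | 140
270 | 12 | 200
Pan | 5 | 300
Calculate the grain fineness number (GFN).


Formula: GFN = sum(pct * multiplier) / sum(pct)
sum(pct * multiplier) = 7766
sum(pct) = 100
GFN = 7766 / 100 = 77.66

Final answer: 77.66


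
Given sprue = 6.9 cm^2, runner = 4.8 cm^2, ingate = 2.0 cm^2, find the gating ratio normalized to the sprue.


Sprue:Runner:Ingate = 1 : 4.8/6.9 : 2.0/6.9 = 1:0.70:0.29


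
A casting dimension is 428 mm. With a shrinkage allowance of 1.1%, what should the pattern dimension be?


Formula: L_pattern = L_casting * (1 + shrinkage_rate/100)
Shrinkage factor = 1 + 1.1/100 = 1.011
L_pattern = 428 mm * 1.011 = 432.7080 mm

432.7080 mm


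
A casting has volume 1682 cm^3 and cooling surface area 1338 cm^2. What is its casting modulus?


Formula: Casting Modulus M = V / A
M = 1682 cm^3 / 1338 cm^2 = 1.2571 cm

Answer: 1.2571 cm


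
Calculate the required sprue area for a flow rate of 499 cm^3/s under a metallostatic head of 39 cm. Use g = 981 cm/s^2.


Formula: v = sqrt(2*g*h), A = Q/v
Velocity: v = sqrt(2 * 981 * 39) = sqrt(76518) = 276.6189 cm/s
Sprue area: A = Q / v = 499 / 276.6189 = 1.8039 cm^2

1.8039 cm^2


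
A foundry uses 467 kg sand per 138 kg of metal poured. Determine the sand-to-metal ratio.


Formula: Sand-to-Metal Ratio = W_sand / W_metal
Ratio = 467 kg / 138 kg = 3.3841

3.3841


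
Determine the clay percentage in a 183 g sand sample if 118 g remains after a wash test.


Formula: Clay% = (W_total - W_washed) / W_total * 100
Clay mass = 183 - 118 = 65 g
Clay% = 65 / 183 * 100 = 35.5191%


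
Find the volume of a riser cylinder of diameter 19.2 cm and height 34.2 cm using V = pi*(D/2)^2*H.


Formula: V = pi * (D/2)^2 * H  (cylinder volume)
Radius = D/2 = 19.2/2 = 9.6 cm
V = pi * 9.6^2 * 34.2 = 9901.8979 cm^3

9901.8979 cm^3


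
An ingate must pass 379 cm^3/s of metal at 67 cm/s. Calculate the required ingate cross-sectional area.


Formula: A_ingate = Q / v  (continuity equation)
A = 379 cm^3/s / 67 cm/s = 5.6567 cm^2

5.6567 cm^2


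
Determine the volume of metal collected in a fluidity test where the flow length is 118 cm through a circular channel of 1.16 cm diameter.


Formula: V = pi * (d/2)^2 * L  (cylinder volume)
Radius = 1.16/2 = 0.58 cm
V = pi * 0.58^2 * 118 = 124.7061 cm^3


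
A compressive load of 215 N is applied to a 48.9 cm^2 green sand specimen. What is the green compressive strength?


Formula: Compressive Strength = Force / Area
Strength = 215 N / 48.9 cm^2 = 4.3967 N/cm^2

Answer: 4.3967 N/cm^2


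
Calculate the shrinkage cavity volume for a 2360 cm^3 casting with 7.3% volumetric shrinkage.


Formula: V_shrink = V_casting * shrinkage_pct / 100
V_shrink = 2360 cm^3 * 7.3 / 100 = 172.2800 cm^3

Answer: 172.2800 cm^3


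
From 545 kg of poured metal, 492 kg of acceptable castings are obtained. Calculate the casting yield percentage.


Formula: Casting Yield = (W_good / W_total) * 100
Yield = (492 kg / 545 kg) * 100 = 90.2752%


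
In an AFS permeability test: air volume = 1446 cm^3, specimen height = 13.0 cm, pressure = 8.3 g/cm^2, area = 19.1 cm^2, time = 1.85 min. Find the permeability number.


Formula: Permeability Number P = (V * H) / (p * A * t)
Numerator: V * H = 1446 * 13.0 = 18798.0
Denominator: p * A * t = 8.3 * 19.1 * 1.85 = 293.2805
P = 18798.0 / 293.2805 = 64.0956

Answer: 64.0956


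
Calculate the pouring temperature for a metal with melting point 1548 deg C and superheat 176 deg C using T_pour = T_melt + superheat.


Formula: T_pour = T_melt + Superheat
T_pour = 1548 + 176 = 1724 deg C

Final answer: 1724 deg C


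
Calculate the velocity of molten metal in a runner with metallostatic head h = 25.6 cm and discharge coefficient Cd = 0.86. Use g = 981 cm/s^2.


Formula: v = Cd * sqrt(2 * g * h)  (Torricelli with discharge coefficient)
2*g*h = 2 * 981 * 25.6 = 50227.2 cm^2/s^2
sqrt(50227.2) = 224.11426 cm/s
v = 0.86 * 224.11426 = 192.7383 cm/s

Final answer: 192.7383 cm/s


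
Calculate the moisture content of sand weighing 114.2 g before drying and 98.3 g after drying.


Formula: MC = (W_wet - W_dry) / W_wet * 100
Water mass = 114.2 - 98.3 = 15.9 g
MC = 15.9 / 114.2 * 100 = 13.9229%

Answer: 13.9229%


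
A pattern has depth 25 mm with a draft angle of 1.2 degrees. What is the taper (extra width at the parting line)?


Formula: taper = depth * tan(draft_angle)
tan(1.2 deg) = 0.0209470
taper = 25 mm * 0.0209470 = 0.5237 mm

Answer: 0.5237 mm


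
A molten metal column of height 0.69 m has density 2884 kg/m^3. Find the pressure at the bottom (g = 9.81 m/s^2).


Formula: P = rho * g * h
rho * g = 2884 * 9.81 = 28292.04 N/m^3
P = 28292.04 * 0.69 = 19521.5076 Pa

Answer: 19521.5076 Pa


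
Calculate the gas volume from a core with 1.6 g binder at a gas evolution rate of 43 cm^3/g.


Formula: V_gas = W_binder * gas_evolution_rate
V = 1.6 g * 43 cm^3/g = 68.8000 cm^3

Answer: 68.8000 cm^3


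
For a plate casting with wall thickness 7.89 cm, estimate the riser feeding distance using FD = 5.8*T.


Formula: FD = 5.8 * T  (riser feeding-distance rule)
FD = 5.8 * 7.89 cm = 45.7620 cm

Final answer: 45.7620 cm


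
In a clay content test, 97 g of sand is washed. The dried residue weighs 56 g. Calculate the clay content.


Formula: Clay% = (W_total - W_washed) / W_total * 100
Clay mass = 97 - 56 = 41 g
Clay% = 41 / 97 * 100 = 42.2680%

Answer: 42.2680%


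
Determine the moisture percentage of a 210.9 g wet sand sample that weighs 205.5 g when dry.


Formula: MC = (W_wet - W_dry) / W_wet * 100
Water mass = 210.9 - 205.5 = 5.4 g
MC = 5.4 / 210.9 * 100 = 2.5605%

Answer: 2.5605%


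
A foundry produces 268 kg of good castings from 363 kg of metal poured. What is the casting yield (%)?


Formula: Casting Yield = (W_good / W_total) * 100
Yield = (268 kg / 363 kg) * 100 = 73.8292%


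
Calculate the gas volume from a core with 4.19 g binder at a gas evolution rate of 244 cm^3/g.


Formula: V_gas = W_binder * gas_evolution_rate
V = 4.19 g * 244 cm^3/g = 1022.3600 cm^3


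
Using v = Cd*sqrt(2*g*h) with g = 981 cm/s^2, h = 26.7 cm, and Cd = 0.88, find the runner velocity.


Formula: v = Cd * sqrt(2 * g * h)  (Torricelli with discharge coefficient)
2*g*h = 2 * 981 * 26.7 = 52385.4 cm^2/s^2
sqrt(52385.4) = 228.87857 cm/s
v = 0.88 * 228.87857 = 201.4131 cm/s

201.4131 cm/s


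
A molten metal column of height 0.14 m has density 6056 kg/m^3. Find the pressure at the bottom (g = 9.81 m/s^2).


Formula: P = rho * g * h
rho * g = 6056 * 9.81 = 59409.36 N/m^3
P = 59409.36 * 0.14 = 8317.3104 Pa

Answer: 8317.3104 Pa


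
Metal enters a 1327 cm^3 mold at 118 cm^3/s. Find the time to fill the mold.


Formula: t_fill = V_mold / Q_flow
t = 1327 cm^3 / 118 cm^3/s = 11.2458 s

Final answer: 11.2458 s


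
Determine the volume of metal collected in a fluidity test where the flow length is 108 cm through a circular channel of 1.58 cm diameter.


Formula: V = pi * (d/2)^2 * L  (cylinder volume)
Radius = 1.58/2 = 0.79 cm
V = pi * 0.79^2 * 108 = 211.7521 cm^3


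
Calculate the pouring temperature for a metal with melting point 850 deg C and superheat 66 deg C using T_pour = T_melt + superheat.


Formula: T_pour = T_melt + Superheat
T_pour = 850 + 66 = 916 deg C

916 deg C


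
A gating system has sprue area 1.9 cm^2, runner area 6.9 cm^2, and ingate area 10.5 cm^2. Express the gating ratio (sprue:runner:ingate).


Sprue:Runner:Ingate = 1 : 6.9/1.9 : 10.5/1.9 = 1:3.63:5.53

Answer: 1:3.63:5.53


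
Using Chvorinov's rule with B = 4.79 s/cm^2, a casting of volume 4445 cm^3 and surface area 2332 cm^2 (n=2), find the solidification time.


Formula: t_s = B * (V/A)^n  (Chvorinov's rule, n=2)
Modulus M = V/A = 4445/2332 = 1.906089 cm
M^2 = 1.906089^2 = 3.633175 cm^2
t_s = 4.79 * 3.633175 = 17.4029 s


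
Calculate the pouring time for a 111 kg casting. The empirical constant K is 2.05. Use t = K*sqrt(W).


Formula: t = K * sqrt(W)
sqrt(W) = sqrt(111) = 10.53565
t = 2.05 * 10.53565 = 21.5981 s

21.5981 s


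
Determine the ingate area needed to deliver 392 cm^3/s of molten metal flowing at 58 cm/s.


Formula: A_ingate = Q / v  (continuity equation)
A = 392 cm^3/s / 58 cm/s = 6.7586 cm^2

6.7586 cm^2


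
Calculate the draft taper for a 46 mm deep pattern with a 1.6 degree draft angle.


Formula: taper = depth * tan(draft_angle)
tan(1.6 deg) = 0.0279325
taper = 46 mm * 0.0279325 = 1.2849 mm


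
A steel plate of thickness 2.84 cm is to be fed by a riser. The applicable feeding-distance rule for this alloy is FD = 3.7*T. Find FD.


Formula: FD = 3.7 * T  (riser feeding-distance rule)
FD = 3.7 * 2.84 cm = 10.5080 cm

Final answer: 10.5080 cm


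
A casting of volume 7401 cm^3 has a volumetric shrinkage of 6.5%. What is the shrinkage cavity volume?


Formula: V_shrink = V_casting * shrinkage_pct / 100
V_shrink = 7401 cm^3 * 6.5 / 100 = 481.0650 cm^3

481.0650 cm^3


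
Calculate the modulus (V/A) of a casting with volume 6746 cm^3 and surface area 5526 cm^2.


Formula: Casting Modulus M = V / A
M = 6746 cm^3 / 5526 cm^2 = 1.2208 cm

Answer: 1.2208 cm


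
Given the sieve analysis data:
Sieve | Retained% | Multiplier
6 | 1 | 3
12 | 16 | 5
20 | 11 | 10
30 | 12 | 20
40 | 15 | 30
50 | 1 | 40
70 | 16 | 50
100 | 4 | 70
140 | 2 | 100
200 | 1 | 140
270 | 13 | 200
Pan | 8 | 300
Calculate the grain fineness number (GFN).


Formula: GFN = sum(pct * multiplier) / sum(pct)
sum(pct * multiplier) = 7343
sum(pct) = 100
GFN = 7343 / 100 = 73.43

Final answer: 73.43


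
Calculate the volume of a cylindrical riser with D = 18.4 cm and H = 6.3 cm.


Formula: V = pi * (D/2)^2 * H  (cylinder volume)
Radius = D/2 = 18.4/2 = 9.2 cm
V = pi * 9.2^2 * 6.3 = 1675.1977 cm^3

Final answer: 1675.1977 cm^3


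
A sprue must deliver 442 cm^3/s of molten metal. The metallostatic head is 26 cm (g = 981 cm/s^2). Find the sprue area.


Formula: v = sqrt(2*g*h), A = Q/v
Velocity: v = sqrt(2 * 981 * 26) = sqrt(51012) = 225.8584 cm/s
Sprue area: A = Q / v = 442 / 225.8584 = 1.9570 cm^2

1.9570 cm^2


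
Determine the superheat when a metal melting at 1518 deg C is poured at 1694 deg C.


Formula: Superheat = T_pour - T_melt
Superheat = 1694 - 1518 = 176 deg C


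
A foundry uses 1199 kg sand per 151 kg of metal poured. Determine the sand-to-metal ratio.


Formula: Sand-to-Metal Ratio = W_sand / W_metal
Ratio = 1199 kg / 151 kg = 7.9404

Answer: 7.9404


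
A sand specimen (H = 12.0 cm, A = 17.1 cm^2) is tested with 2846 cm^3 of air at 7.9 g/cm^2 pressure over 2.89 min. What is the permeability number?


Formula: Permeability Number P = (V * H) / (p * A * t)
Numerator: V * H = 2846 * 12.0 = 34152.0
Denominator: p * A * t = 7.9 * 17.1 * 2.89 = 390.4101
P = 34152.0 / 390.4101 = 87.4772

Answer: 87.4772


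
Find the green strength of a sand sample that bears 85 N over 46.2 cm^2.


Formula: Compressive Strength = Force / Area
Strength = 85 N / 46.2 cm^2 = 1.8398 N/cm^2

1.8398 N/cm^2


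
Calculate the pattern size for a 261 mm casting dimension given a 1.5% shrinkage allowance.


Formula: L_pattern = L_casting * (1 + shrinkage_rate/100)
Shrinkage factor = 1 + 1.5/100 = 1.015
L_pattern = 261 mm * 1.015 = 264.9150 mm

Final answer: 264.9150 mm


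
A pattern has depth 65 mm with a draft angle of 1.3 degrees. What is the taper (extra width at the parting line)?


Formula: taper = depth * tan(draft_angle)
tan(1.3 deg) = 0.0226932
taper = 65 mm * 0.0226932 = 1.4751 mm


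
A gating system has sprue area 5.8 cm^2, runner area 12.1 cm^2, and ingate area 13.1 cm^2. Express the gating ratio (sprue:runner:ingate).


Sprue:Runner:Ingate = 1 : 12.1/5.8 : 13.1/5.8 = 1:2.09:2.26

Final answer: 1:2.09:2.26


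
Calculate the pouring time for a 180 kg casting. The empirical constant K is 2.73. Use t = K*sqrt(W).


Formula: t = K * sqrt(W)
sqrt(W) = sqrt(180) = 13.41641
t = 2.73 * 13.41641 = 36.6268 s


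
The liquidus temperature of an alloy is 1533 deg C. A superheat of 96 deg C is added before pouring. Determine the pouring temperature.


Formula: T_pour = T_melt + Superheat
T_pour = 1533 + 96 = 1629 deg C


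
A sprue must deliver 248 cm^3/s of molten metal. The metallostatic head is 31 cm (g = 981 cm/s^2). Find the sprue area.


Formula: v = sqrt(2*g*h), A = Q/v
Velocity: v = sqrt(2 * 981 * 31) = sqrt(60822) = 246.6212 cm/s
Sprue area: A = Q / v = 248 / 246.6212 = 1.0056 cm^2

1.0056 cm^2


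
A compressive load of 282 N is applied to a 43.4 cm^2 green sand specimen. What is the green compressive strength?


Formula: Compressive Strength = Force / Area
Strength = 282 N / 43.4 cm^2 = 6.4977 N/cm^2

6.4977 N/cm^2


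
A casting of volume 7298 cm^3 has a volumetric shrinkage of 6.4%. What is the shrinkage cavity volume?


Formula: V_shrink = V_casting * shrinkage_pct / 100
V_shrink = 7298 cm^3 * 6.4 / 100 = 467.0720 cm^3

467.0720 cm^3


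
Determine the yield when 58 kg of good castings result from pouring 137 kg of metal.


Formula: Casting Yield = (W_good / W_total) * 100
Yield = (58 kg / 137 kg) * 100 = 42.3358%

Answer: 42.3358%


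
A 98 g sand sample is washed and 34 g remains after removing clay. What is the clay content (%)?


Formula: Clay% = (W_total - W_washed) / W_total * 100
Clay mass = 98 - 34 = 64 g
Clay% = 64 / 98 * 100 = 65.3061%


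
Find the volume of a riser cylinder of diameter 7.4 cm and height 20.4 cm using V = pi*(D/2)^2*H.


Formula: V = pi * (D/2)^2 * H  (cylinder volume)
Radius = D/2 = 7.4/2 = 3.7 cm
V = pi * 3.7^2 * 20.4 = 877.3714 cm^3

877.3714 cm^3


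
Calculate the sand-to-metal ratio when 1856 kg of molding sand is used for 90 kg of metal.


Formula: Sand-to-Metal Ratio = W_sand / W_metal
Ratio = 1856 kg / 90 kg = 20.6222

Final answer: 20.6222


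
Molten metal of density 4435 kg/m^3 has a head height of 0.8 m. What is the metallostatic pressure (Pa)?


Formula: P = rho * g * h
rho * g = 4435 * 9.81 = 43507.35 N/m^3
P = 43507.35 * 0.8 = 34805.8800 Pa

34805.8800 Pa
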